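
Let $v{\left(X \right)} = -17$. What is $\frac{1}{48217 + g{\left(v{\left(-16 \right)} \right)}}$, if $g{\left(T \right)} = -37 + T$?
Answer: $\frac{1}{48163} \approx 2.0763 \cdot 10^{-5}$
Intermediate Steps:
$\frac{1}{48217 + g{\left(v{\left(-16 \right)} \right)}} = \frac{1}{48217 - 54} = \frac{1}{48163}$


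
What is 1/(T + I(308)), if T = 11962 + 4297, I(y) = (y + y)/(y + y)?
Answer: 1/16260 ≈ 6.1501e-5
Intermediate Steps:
I(y) = 1 (I(y) = (2*y)/((2*y)) = (2*y)*(1/(2*y)) = 1)
T = 16259
1/(T + I(308)) = 1/(16259 + 1) = 1/16260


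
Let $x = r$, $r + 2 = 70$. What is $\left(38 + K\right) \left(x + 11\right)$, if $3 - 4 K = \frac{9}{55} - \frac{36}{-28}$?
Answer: $\frac{4670243}{1540} \approx 3032.6$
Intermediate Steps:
$r = 68$ ($r = -2 + 70 = 68$)
$x = 68$
$K = \frac{597}{1540}$ ($K = \frac{3}{4} - \frac{\frac{9}{55} - \frac{36}{-28}}{4} = \frac{3}{4} - \frac{9 \cdot \frac{1}{55} - - \frac{9}{7}}{4} = \frac{3}{4} - \frac{\frac{9}{55} + \frac{9}{7}}{4} = \frac{3}{4} - \frac{279}{770} = \frac{597}{1540} \approx 0.38766$)
$\left(38 + K\right) \left(x + 11\right) = \left(38 + \frac{597}{1540}\right) \left(68 + 11\right) = \frac{59117}{1540} \cdot 79 = \frac{4670243}{1540}$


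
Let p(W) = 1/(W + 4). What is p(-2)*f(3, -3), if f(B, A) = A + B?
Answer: 0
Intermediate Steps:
p(W) = 1/(4 + W)
p(-2)*f(3, -3) = (-3 + 3)/(4 - 2) = 0/2 = (1/2)*0 = 0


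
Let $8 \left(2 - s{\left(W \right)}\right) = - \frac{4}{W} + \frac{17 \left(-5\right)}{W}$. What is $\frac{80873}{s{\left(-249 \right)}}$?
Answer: $\frac{161099016}{3895} \approx 41360.0$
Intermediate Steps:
$s{\left(W \right)} = 2 + \frac{89}{8 W}$ ($s{\left(W \right)} = 2 - \frac{- \frac{4}{W} + \frac{17 \left(-5\right)}{W}}{8} = 2 - \frac{- \frac{4}{W} - \frac{85}{W}}{8} = 2 - \frac{\left(-89\right) \frac{1}{W}}{8} = 2 + \frac{89}{8 W}$)
$\frac{80873}{s{\left(-249 \right)}} = \frac{80873}{2 + \frac{89}{8 \left(-249\right)}} = \frac{80873}{2 + \frac{89}{8} \left(- \frac{1}{249}\right)} = \frac{80873}{2 - \frac{89}{1992}} = \frac{80873}{\frac{3895}{1992}} = 80873 \cdot \frac{1992}{3895} = \frac{161099016}{3895}$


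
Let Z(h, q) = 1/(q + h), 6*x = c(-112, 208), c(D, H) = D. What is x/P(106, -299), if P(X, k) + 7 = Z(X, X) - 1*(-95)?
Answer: -11872/55971 ≈ -0.21211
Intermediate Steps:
x = -56/3 (x = (⅙)*(-112) = -56/3 ≈ -18.667)
Z(h, q) = 1/(h + q)
P(X, k) = 88 + 1/(2*X) (P(X, k) = -7 + (1/(X + X) - 1*(-95)) = -7 + (1/(2*X) + 95) = -7 + (95 + 1/(2*X)) = 88 + 1/(2*X))
x/P(106, -299) = -56/(3*(88 + (½)/106)) = -56/(3*(88 + (½)*(1/106))) = -56/(3*(88 + 1/212)) = -56/(3*18657/212) = -56/3*212/18657 = -11872/55971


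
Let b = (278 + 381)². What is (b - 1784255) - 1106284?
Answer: -2456258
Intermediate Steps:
b = 434281 (b = 659² = 434281)
(b - 1784255) - 1106284 = (434281 - 1784255) - 1106284 = -1349974 - 1106284 = -2456258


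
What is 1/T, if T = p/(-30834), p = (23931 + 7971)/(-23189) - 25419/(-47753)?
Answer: 11381284890126/311325005 ≈ 36558.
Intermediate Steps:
p = -933975015/1107344317 (p = 31902*(-1/23189) - 25419*(-1/47753) = -31902/23189 + 25419/47753 = -933975015/1107344317 ≈ -0.84344)
T = 311325005/11381284890126 (T = -933975015/1107344317/(-30834) = -933975015/1107344317*(-1/30834) = 311325005/11381284890126 ≈ 2.7354e-5)
1/T = 1/(311325005/11381284890126) = 11381284890126/311325005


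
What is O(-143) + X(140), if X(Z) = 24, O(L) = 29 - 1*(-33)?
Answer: 86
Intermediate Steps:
O(L) = 62 (O(L) = 29 + 33 = 62)
O(-143) + X(140) = 62 + 24 = 86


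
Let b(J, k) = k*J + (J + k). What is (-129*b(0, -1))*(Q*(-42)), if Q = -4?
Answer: 21672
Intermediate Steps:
b(J, k) = J + k + J*k (b(J, k) = J*k + (J + k) = J + k + J*k)
(-129*b(0, -1))*(Q*(-42)) = (-129*(0 - 1 + 0*(-1)))*(-4*(-42)) = -129*(0 - 1 + 0)*168 = -129*(-1)*168 = 129*168 = 21672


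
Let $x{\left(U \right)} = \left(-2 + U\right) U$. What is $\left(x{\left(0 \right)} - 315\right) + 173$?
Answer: $-142$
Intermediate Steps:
$x{\left(U \right)} = U \left(-2 + U\right)$
$\left(x{\left(0 \right)} - 315\right) + 173 = \left(0 \left(-2 + 0\right) - 315\right) + 173 = \left(0 \left(-2\right) - 315\right) + 173 = \left(0 - 315\right) + 173 = -315 + 173 = -142$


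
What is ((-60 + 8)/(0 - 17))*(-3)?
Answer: -156/17 ≈ -9.1765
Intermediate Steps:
((-60 + 8)/(0 - 17))*(-3) = -52/(-17)*(-3) = -52*(-1/17)*(-3) = (52/17)*(-3) = -156/17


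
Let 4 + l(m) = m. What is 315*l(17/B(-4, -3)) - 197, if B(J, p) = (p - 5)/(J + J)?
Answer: 3898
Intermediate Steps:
B(J, p) = (-5 + p)/(2*J) (B(J, p) = (-5 + p)/((2*J)) = (-5 + p)*(1/(2*J)) = (-5 + p)/(2*J))
l(m) = -4 + m
315*l(17/B(-4, -3)) - 197 = 315*(-4 + 17/(((½)*(-5 - 3)/(-4)))) - 197 = 315*(-4 + 17/(((½)*(-¼)*(-8)))) - 197 = 315*(-4 + 17/1) - 197 = 315*(-4 + 17*1) - 197 = 315*(-4 + 17) - 197 = 315*13 - 197 = 4095 - 197 = 3898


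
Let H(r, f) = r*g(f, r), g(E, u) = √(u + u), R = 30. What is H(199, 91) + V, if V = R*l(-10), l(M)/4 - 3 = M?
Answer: -840 + 199*√398 ≈ 3130.0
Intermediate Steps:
l(M) = 12 + 4*M
g(E, u) = √2*√u (g(E, u) = √(2*u) = √2*√u)
H(r, f) = √2*r^(3/2) (H(r, f) = r*(√2*√r) = √2*r^(3/2))
V = -840 (V = 30*(12 + 4*(-10)) = 30*(12 - 40) = 30*(-28) = -840)
H(199, 91) + V = √2*199^(3/2) - 840 = √2*(199*√199) - 840 = 199*√398 - 840 = -840 + 199*√398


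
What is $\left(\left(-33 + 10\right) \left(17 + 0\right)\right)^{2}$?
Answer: $152881$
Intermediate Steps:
$\left(\left(-33 + 10\right) \left(17 + 0\right)\right)^{2} = \left(\left(-23\right) 17\right)^{2} = \left(-391\right)^{2} = 152881$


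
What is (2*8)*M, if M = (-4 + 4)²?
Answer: 0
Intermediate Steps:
M = 0 (M = 0² = 0)
(2*8)*M = (2*8)*0 = 16*0 = 0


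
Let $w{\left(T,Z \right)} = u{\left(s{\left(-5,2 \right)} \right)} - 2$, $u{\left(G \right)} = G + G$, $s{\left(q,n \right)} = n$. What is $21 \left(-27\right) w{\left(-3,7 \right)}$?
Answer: $-1134$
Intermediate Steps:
$u{\left(G \right)} = 2 G$
$w{\left(T,Z \right)} = 2$ ($w{\left(T,Z \right)} = 2 \cdot 2 - 2 = 4 - 2 = 2$)
$21 \left(-27\right) w{\left(-3,7 \right)} = 21 \left(-27\right) 2 = \left(-567\right) 2 = -1134$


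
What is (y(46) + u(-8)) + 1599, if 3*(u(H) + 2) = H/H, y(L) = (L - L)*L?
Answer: 4792/3 ≈ 1597.3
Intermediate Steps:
y(L) = 0 (y(L) = 0*L = 0)
u(H) = -5/3 (u(H) = -2 + (H/H)/3 = -2 + (1/3)*1 = -2 + 1/3 = -5/3)
(y(46) + u(-8)) + 1599 = (0 - 5/3) + 1599 = -5/3 + 1599 = 4792/3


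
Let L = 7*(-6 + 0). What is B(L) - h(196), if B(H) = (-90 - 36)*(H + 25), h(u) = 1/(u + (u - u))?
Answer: 419831/196 ≈ 2142.0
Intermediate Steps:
h(u) = 1/u (h(u) = 1/(u + 0) = 1/u)
L = -42 (L = 7*(-6) = -42)
B(H) = -3150 - 126*H (B(H) = -126*(25 + H) = -3150 - 126*H)
B(L) - h(196) = (-3150 - 126*(-42)) - 1/196 = (-3150 + 5292) - 1*1/196 = 2142 - 1/196 = 419831/196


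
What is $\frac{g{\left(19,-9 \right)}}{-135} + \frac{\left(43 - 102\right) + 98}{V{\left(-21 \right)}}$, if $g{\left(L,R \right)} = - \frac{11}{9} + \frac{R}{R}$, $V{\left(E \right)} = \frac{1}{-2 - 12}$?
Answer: $- \frac{663388}{1215} \approx -546.0$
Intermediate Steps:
$V{\left(E \right)} = - \frac{1}{14}$ ($V{\left(E \right)} = \frac{1}{-14} = - \frac{1}{14}$)
$g{\left(L,R \right)} = - \frac{2}{9}$ ($g{\left(L,R \right)} = \left(-11\right) \frac{1}{9} + 1 = - \frac{11}{9} + 1 = - \frac{2}{9}$)
$\frac{g{\left(19,-9 \right)}}{-135} + \frac{\left(43 - 102\right) + 98}{V{\left(-21 \right)}} = - \frac{2}{9 \left(-135\right)} + \frac{\left(43 - 102\right) + 98}{- \frac{1}{14}} = \left(- \frac{2}{9}\right) \left(- \frac{1}{135}\right) + \left(-59 + 98\right) \left(-14\right) = \frac{2}{1215} + 39 \left(-14\right) = \frac{2}{1215} - 546 = - \frac{663388}{1215}$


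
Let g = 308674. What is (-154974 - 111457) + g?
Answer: 42243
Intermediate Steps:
(-154974 - 111457) + g = (-154974 - 111457) + 308674 = -266431 + 308674 = 42243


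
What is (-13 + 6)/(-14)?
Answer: 1/2 ≈ 0.50000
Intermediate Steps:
(-13 + 6)/(-14) = -1/14*(-7) = 1/2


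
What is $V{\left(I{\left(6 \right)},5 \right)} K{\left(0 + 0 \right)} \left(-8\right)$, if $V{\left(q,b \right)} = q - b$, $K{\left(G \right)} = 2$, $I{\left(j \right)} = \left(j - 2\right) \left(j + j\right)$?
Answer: $-688$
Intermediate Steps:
$I{\left(j \right)} = 2 j \left(-2 + j\right)$ ($I{\left(j \right)} = \left(-2 + j\right) 2 j = 2 j \left(-2 + j\right)$)
$V{\left(I{\left(6 \right)},5 \right)} K{\left(0 + 0 \right)} \left(-8\right) = \left(2 \cdot 6 \left(-2 + 6\right) - 5\right) 2 \left(-8\right) = \left(2 \cdot 6 \cdot 4 - 5\right) 2 \left(-8\right) = \left(48 - 5\right) 2 \left(-8\right) = 43 \cdot 2 \left(-8\right) = 86 \left(-8\right) = -688$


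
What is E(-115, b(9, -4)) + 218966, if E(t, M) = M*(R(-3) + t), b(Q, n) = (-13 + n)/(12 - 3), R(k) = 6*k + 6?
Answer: 1972853/9 ≈ 2.1921e+5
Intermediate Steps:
R(k) = 6 + 6*k
b(Q, n) = -13/9 + n/9 (b(Q, n) = (-13 + n)/9 = (-13 + n)*(1/9) = -13/9 + n/9)
E(t, M) = M*(-12 + t) (E(t, M) = M*((6 + 6*(-3)) + t) = M*((6 - 18) + t) = M*(-12 + t))
E(-115, b(9, -4)) + 218966 = (-13/9 + (1/9)*(-4))*(-12 - 115) + 218966 = (-13/9 - 4/9)*(-127) + 218966 = -17/9*(-127) + 218966 = 2159/9 + 218966 = 1972853/9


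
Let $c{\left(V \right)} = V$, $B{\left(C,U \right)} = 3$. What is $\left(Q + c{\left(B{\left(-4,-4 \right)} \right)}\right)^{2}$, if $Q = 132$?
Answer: $18225$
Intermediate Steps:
$\left(Q + c{\left(B{\left(-4,-4 \right)} \right)}\right)^{2} = \left(132 + 3\right)^{2} = 135^{2} = 18225$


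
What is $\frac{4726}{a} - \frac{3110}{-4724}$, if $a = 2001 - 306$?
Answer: $\frac{13798537}{4003590} \approx 3.4465$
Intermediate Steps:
$a = 1695$
$\frac{4726}{a} - \frac{3110}{-4724} = \frac{4726}{1695} - \frac{3110}{-4724} = 4726 \cdot \frac{1}{1695} - - \frac{1555}{2362} = \frac{4726}{1695} + \frac{1555}{2362} = \frac{13798537}{4003590}$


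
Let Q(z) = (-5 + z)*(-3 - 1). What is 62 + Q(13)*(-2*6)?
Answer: 446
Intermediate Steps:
Q(z) = 20 - 4*z (Q(z) = (-5 + z)*(-4) = 20 - 4*z)
62 + Q(13)*(-2*6) = 62 + (20 - 4*13)*(-2*6) = 62 + (20 - 52)*(-12) = 62 - 32*(-12) = 62 + 384 = 446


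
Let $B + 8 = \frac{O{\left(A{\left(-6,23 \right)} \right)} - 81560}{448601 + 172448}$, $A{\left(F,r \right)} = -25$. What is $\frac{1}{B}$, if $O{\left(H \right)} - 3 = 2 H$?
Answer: $- \frac{621049}{5049999} \approx -0.12298$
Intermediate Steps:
$O{\left(H \right)} = 3 + 2 H$
$B = - \frac{5049999}{621049}$ ($B = -8 + \frac{\left(3 + 2 \left(-25\right)\right) - 81560}{448601 + 172448} = -8 + \frac{\left(3 - 50\right) - 81560}{621049} = -8 + \left(-47 - 81560\right) \frac{1}{621049} = -8 - \frac{81607}{621049} = - \frac{5049999}{621049} \approx -8.1314$)
$\frac{1}{B} = \frac{1}{- \frac{5049999}{621049}} = - \frac{621049}{5049999}$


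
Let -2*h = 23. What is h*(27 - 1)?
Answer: -299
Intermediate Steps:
h = -23/2 (h = -½*23 = -23/2 ≈ -11.500)
h*(27 - 1) = -23*(27 - 1)/2 = -23/2*26 = -299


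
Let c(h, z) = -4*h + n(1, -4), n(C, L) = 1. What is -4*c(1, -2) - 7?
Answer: 5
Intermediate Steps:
c(h, z) = 1 - 4*h (c(h, z) = -4*h + 1 = 1 - 4*h)
-4*c(1, -2) - 7 = -4*(1 - 4*1) - 7 = -4*(1 - 4) - 7 = -4*(-3) - 7 = 12 - 7 = 5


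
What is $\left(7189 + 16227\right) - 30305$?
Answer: $-6889$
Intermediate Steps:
$\left(7189 + 16227\right) - 30305 = 23416 - 30305 = -6889$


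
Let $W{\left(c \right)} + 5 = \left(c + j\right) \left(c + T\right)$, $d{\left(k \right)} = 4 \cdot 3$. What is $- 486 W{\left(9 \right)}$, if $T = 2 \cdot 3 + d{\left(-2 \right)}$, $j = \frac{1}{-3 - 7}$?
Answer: $- \frac{571779}{5} \approx -1.1436 \cdot 10^{5}$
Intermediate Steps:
$d{\left(k \right)} = 12$
$j = - \frac{1}{10}$ ($j = \frac{1}{-10} = - \frac{1}{10} \approx -0.1$)
$T = 18$ ($T = 2 \cdot 3 + 12 = 6 + 12 = 18$)
$W{\left(c \right)} = -5 + \left(18 + c\right) \left(- \frac{1}{10} + c\right)$ ($W{\left(c \right)} = -5 + \left(c - \frac{1}{10}\right) \left(c + 18\right) = -5 + \left(- \frac{1}{10} + c\right) \left(18 + c\right) = -5 + \left(18 + c\right) \left(- \frac{1}{10} + c\right)$)
$- 486 W{\left(9 \right)} = - 486 \left(- \frac{34}{5} + 9^{2} + \frac{179}{10} \cdot 9\right) = - 486 \left(- \frac{34}{5} + 81 + \frac{1611}{10}\right) = \left(-486\right) \frac{2353}{10} = - \frac{571779}{5}$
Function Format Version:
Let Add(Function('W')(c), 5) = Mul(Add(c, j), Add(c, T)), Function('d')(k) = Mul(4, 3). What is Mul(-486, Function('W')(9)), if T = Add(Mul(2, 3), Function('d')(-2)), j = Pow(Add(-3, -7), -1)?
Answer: Rational(-571779, 5) ≈ -1.1436e+5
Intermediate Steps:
Function('d')(k) = 12
j = Rational(-1, 10) (j = Pow(-10, -1) = Rational(-1, 10) ≈ -0.10000)
T = 18 (T = Add(Mul(2, 3), 12) = Add(6, 12) = 18)
Function('W')(c) = Add(-5, Mul(Add(18, c), Add(Rational(-1, 10), c))) (Function('W')(c) = Add(-5, Mul(Add(c, Rational(-1, 10)), Add(c, 18))) = Add(-5, Mul(Add(Rational(-1, 10), c), Add(18, c))) = Add(-5, Mul(Add(18, c), Add(Rational(-1, 10), c))))
Mul(-486, Function('W')(9)) = Mul(-486, Add(Rational(-34, 5), Pow(9, 2), Mul(Rational(179, 10), 9))) = Mul(-486, Add(Rational(-34, 5), 81, Rational(1611, 10))) = Mul(-486, Rational(2353, 10)) = Rational(-571779, 5)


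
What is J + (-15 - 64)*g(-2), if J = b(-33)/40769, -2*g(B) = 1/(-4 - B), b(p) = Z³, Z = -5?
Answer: -3221251/163076 ≈ -19.753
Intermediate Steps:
b(p) = -125 (b(p) = (-5)³ = -125)
g(B) = -1/(2*(-4 - B))
J = -125/40769 ≈ -0.0030661
J + (-15 - 64)*g(-2) = -125/40769 + (-15 - 64)*(1/(2*(4 - 2))) = -125/40769 - 79/(2*2) = -125/40769 - 79*¼ = -125/40769 - 79/4 = -3221251/163076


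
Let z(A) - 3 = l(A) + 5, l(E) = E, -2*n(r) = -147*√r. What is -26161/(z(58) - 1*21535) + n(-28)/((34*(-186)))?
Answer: 26161/21469 - 49*I*√7/2108 ≈ 1.2185 - 0.0615*I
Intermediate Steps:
n(r) = 147*√r/2 (n(r) = -(-147)*√r/2 = 147*√r/2)
z(A) = 8 + A (z(A) = 3 + (A + 5) = 3 + (5 + A) = 8 + A)
-26161/(z(58) - 1*21535) + n(-28)/((34*(-186))) = -26161/((8 + 58) - 1*21535) + (147*√(-28)/2)/((34*(-186))) = -26161/(66 - 21535) + (147*(2*I*√7)/2)/(-6324) = -26161/(-21469) + (147*I*√7)*(-1/6324) = -26161*(-1/21469) - 49*I*√7/2108 = 26161/21469 - 49*I*√7/2108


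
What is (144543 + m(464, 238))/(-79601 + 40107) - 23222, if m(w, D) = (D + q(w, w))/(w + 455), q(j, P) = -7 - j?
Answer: -421487499838/18147493 ≈ -23226.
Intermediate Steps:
m(w, D) = (-7 + D - w)/(455 + w) (m(w, D) = (D + (-7 - w))/(w + 455) = (-7 + D - w)/(455 + w))
(144543 + m(464, 238))/(-79601 + 40107) - 23222 = (144543 + (-7 + 238 - 1*464)/(455 + 464))/(-79601 + 40107) - 23222 = (144543 + (-7 + 238 - 464)/919)/(-39494) - 23222 = (144543 + (1/919)*(-233))*(-1/39494) - 23222 = (144543 - 233/919)*(-1/39494) - 23222 = (132834784/919)*(-1/39494) - 23222 = -66417392/18147493 - 23222 = -421487499838/18147493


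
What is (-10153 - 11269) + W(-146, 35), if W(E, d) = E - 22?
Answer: -21590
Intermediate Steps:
W(E, d) = -22 + E
(-10153 - 11269) + W(-146, 35) = (-10153 - 11269) + (-22 - 146) = -21422 - 168 = -21590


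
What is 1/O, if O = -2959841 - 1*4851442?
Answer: -1/7811283 ≈ -1.2802e-7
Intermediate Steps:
O = -7811283 (O = -2959841 - 4851442 = -7811283)
1/O = 1/(-7811283) = -1/7811283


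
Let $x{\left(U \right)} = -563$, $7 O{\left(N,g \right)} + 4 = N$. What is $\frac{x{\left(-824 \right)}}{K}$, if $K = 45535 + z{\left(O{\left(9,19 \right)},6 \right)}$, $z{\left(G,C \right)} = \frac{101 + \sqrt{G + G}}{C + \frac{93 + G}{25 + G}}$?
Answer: $- \frac{6761780988718}{547013337580265} + \frac{2199078 \sqrt{70}}{547013337580265} \approx -0.012361$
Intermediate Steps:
$O{\left(N,g \right)} = - \frac{4}{7} + \frac{N}{7}$
$z{\left(G,C \right)} = \frac{101 + \sqrt{2} \sqrt{G}}{C + \frac{93 + G}{25 + G}}$ ($z{\left(G,C \right)} = \frac{101 + \sqrt{2 G}}{C + \frac{93 + G}{25 + G}} = \frac{101 + \sqrt{2} \sqrt{G}}{C + \frac{93 + G}{25 + G}}$)
$K = \frac{19766735}{434} + \frac{45 \sqrt{70}}{3038}$ ($K = 45535 + \frac{2525 + 101 \left(- \frac{4}{7} + \frac{1}{7} \cdot 9\right) + \sqrt{2} \left(- \frac{4}{7} + \frac{1}{7} \cdot 9\right)^{\frac{3}{2}} + 25 \sqrt{2} \sqrt{- \frac{4}{7} + \frac{1}{7} \cdot 9}}{93 + \left(- \frac{4}{7} + \frac{1}{7} \cdot 9\right) + 25 \cdot 6 + 6 \left(- \frac{4}{7} + \frac{1}{7} \cdot 9\right)} = 45535 + \frac{2525 + 101 \left(- \frac{4}{7} + \frac{9}{7}\right) + \sqrt{2} \left(- \frac{4}{7} + \frac{9}{7}\right)^{\frac{3}{2}} + 25 \sqrt{2} \sqrt{- \frac{4}{7} + \frac{9}{7}}}{93 + \left(- \frac{4}{7} + \frac{9}{7}\right) + 150 + 6 \left(- \frac{4}{7} + \frac{9}{7}\right)} = 45535 + \frac{2525 + 101 \cdot \frac{5}{7} + \sqrt{2} \left(\frac{5}{7}\right)^{\frac{3}{2}} + 25 \sqrt{2} \sqrt{\frac{5}{7}}}{93 + \frac{5}{7} + 150 + 6 \cdot \frac{5}{7}} = 45535 + \frac{2525 + \frac{505}{7} + \sqrt{2} \frac{5 \sqrt{35}}{49} + 25 \sqrt{2} \frac{\sqrt{35}}{7}}{93 + \frac{5}{7} + 150 + \frac{30}{7}} = 45535 + \frac{2525 + \frac{505}{7} + \frac{5 \sqrt{70}}{49} + \frac{25 \sqrt{70}}{7}}{248} = 45535 + \frac{\frac{18180}{7} + \frac{180 \sqrt{70}}{49}}{248} = 45535 + \left(\frac{4545}{434} + \frac{45 \sqrt{70}}{3038}\right) = \frac{19766735}{434} + \frac{45 \sqrt{70}}{3038} \approx 45546.0$)
$\frac{x{\left(-824 \right)}}{K} = - \frac{563}{\frac{19766735}{434} + \frac{45 \sqrt{70}}{3038}}$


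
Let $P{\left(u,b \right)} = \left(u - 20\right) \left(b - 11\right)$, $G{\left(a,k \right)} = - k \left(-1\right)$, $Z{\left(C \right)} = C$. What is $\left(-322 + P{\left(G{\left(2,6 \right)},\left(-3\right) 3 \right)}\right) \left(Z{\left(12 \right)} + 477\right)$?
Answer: $-20538$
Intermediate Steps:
$G{\left(a,k \right)} = k$
$P{\left(u,b \right)} = \left(-20 + u\right) \left(-11 + b\right)$
$\left(-322 + P{\left(G{\left(2,6 \right)},\left(-3\right) 3 \right)}\right) \left(Z{\left(12 \right)} + 477\right) = \left(-322 + \left(220 - 20 \left(\left(-3\right) 3\right) - 66 + \left(-3\right) 3 \cdot 6\right)\right) \left(12 + 477\right) = \left(-322 - -280\right) 489 = \left(-322 + \left(220 + 180 - 66 - 54\right)\right) 489 = \left(-322 + 280\right) 489 = \left(-42\right) 489 = -20538$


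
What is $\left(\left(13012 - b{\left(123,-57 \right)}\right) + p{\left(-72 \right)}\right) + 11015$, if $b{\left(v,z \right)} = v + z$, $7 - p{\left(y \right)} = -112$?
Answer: $24080$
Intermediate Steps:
$p{\left(y \right)} = 119$ ($p{\left(y \right)} = 7 - -112 = 7 + 112 = 119$)
$\left(\left(13012 - b{\left(123,-57 \right)}\right) + p{\left(-72 \right)}\right) + 11015 = \left(\left(13012 - \left(123 - 57\right)\right) + 119\right) + 11015 = \left(\left(13012 - 66\right) + 119\right) + 11015 = \left(12946 + 119\right) + 11015 = 13065 + 11015 = 24080$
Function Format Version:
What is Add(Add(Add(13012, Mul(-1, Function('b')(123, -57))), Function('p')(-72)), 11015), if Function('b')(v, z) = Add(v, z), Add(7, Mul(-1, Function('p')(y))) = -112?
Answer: 24080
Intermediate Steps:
Function('p')(y) = 119 (Function('p')(y) = Add(7, Mul(-1, -112)) = Add(7, 112) = 119)
Add(Add(Add(13012, Mul(-1, Function('b')(123, -57))), Function('p')(-72)), 11015) = Add(Add(Add(13012, Mul(-1, Add(123, -57))), 119), 11015) = Add(Add(Add(13012, Mul(-1, 66)), 119), 11015) = Add(Add(Add(13012, -66), 119), 11015) = Add(Add(12946, 119), 11015) = Add(13065, 11015) = 24080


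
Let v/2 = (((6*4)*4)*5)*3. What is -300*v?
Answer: -864000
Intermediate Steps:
v = 2880 (v = 2*((((6*4)*4)*5)*3) = 2*(((24*4)*5)*3) = 2*((96*5)*3) = 2*(480*3) = 2*1440 = 2880)
-300*v = -300*2880 = -864000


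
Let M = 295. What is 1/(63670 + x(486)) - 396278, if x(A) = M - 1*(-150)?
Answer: -25407363969/64115 ≈ -3.9628e+5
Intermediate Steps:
x(A) = 445 (x(A) = 295 - 1*(-150) = 295 + 150 = 445)
1/(63670 + x(486)) - 396278 = 1/(63670 + 445) - 396278 = 1/64115 - 396278 = -25407363969/64115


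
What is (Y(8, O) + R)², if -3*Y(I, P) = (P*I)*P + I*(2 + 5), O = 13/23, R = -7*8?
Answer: 14363543104/2518569 ≈ 5703.1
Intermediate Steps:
R = -56
O = 13/23 (O = 13*(1/23) = 13/23 ≈ 0.56522)
Y(I, P) = -7*I/3 - I*P²/3 (Y(I, P) = -((P*I)*P + I*(2 + 5))/3 = -((I*P)*P + I*7)/3 = -(I*P² + 7*I)/3 = -(7*I + I*P²)/3 = -7*I/3 - I*P²/3)
(Y(8, O) + R)² = (-⅓*8*(7 + (13/23)²) - 56)² = (-⅓*8*(7 + 169/529) - 56)² = (-⅓*8*3872/529 - 56)² = (-30976/1587 - 56)² = (-119848/1587)² = 14363543104/2518569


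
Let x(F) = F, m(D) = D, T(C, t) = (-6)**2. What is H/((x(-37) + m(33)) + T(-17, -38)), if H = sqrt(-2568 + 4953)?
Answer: 3*sqrt(265)/32 ≈ 1.5261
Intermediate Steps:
T(C, t) = 36
H = 3*sqrt(265) (H = sqrt(2385) = 3*sqrt(265) ≈ 48.836)
H/((x(-37) + m(33)) + T(-17, -38)) = (3*sqrt(265))/((-37 + 33) + 36) = (3*sqrt(265))/(-4 + 36) = (3*sqrt(265))/32 = (3*sqrt(265))*(1/32) = 3*sqrt(265)/32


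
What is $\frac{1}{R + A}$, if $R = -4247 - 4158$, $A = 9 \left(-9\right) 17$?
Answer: $- \frac{1}{9782} \approx -0.00010223$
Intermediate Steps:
$A = -1377$ ($A = \left(-81\right) 17 = -1377$)
$R = -8405$
$\frac{1}{R + A} = \frac{1}{-8405 - 1377} = \frac{1}{-9782} = - \frac{1}{9782}$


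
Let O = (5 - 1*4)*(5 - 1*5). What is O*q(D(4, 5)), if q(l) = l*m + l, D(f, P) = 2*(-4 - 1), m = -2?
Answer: 0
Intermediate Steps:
D(f, P) = -10 (D(f, P) = 2*(-5) = -10)
O = 0 (O = (5 - 4)*(5 - 5) = 1*0 = 0)
q(l) = -l (q(l) = l*(-2) + l = -2*l + l = -l)
O*q(D(4, 5)) = 0*(-1*(-10)) = 0*10 = 0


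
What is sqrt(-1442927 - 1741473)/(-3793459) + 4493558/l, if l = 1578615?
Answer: 4493558/1578615 - 20*I*sqrt(7961)/3793459 ≈ 2.8465 - 0.00047041*I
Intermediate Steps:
sqrt(-1442927 - 1741473)/(-3793459) + 4493558/l = sqrt(-1442927 - 1741473)/(-3793459) + 4493558/1578615 = sqrt(-3184400)*(-1/3793459) + 4493558*(1/1578615) = (20*I*sqrt(7961))*(-1/3793459) + 4493558/1578615 = -20*I*sqrt(7961)/3793459 + 4493558/1578615 = 4493558/1578615 - 20*I*sqrt(7961)/3793459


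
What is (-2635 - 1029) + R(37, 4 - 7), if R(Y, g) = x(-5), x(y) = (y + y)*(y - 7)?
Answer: -3544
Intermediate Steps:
x(y) = 2*y*(-7 + y) (x(y) = (2*y)*(-7 + y) = 2*y*(-7 + y))
R(Y, g) = 120 (R(Y, g) = 2*(-5)*(-7 - 5) = 2*(-5)*(-12) = 120)
(-2635 - 1029) + R(37, 4 - 7) = (-2635 - 1029) + 120 = -3664 + 120 = -3544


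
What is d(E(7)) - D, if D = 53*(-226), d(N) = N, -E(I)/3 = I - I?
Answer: 11978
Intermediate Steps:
E(I) = 0 (E(I) = -3*(I - I) = -3*0 = 0)
D = -11978
d(E(7)) - D = 0 - 1*(-11978) = 0 + 11978 = 11978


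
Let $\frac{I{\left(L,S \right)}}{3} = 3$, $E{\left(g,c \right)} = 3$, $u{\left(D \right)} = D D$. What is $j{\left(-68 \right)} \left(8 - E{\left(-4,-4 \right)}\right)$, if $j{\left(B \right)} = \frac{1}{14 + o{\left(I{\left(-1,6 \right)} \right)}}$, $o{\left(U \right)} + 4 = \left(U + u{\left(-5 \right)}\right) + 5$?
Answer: $\frac{5}{49} \approx 0.10204$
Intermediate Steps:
$u{\left(D \right)} = D^{2}$
$I{\left(L,S \right)} = 9$ ($I{\left(L,S \right)} = 3 \cdot 3 = 9$)
$o{\left(U \right)} = 26 + U$ ($o{\left(U \right)} = -4 + \left(\left(U + \left(-5\right)^{2}\right) + 5\right) = -4 + \left(\left(U + 25\right) + 5\right) = -4 + \left(\left(25 + U\right) + 5\right) = -4 + \left(30 + U\right) = 26 + U$)
$j{\left(B \right)} = \frac{1}{49}$ ($j{\left(B \right)} = \frac{1}{14 + \left(26 + 9\right)} = \frac{1}{14 + 35} = \frac{1}{49}$)
$j{\left(-68 \right)} \left(8 - E{\left(-4,-4 \right)}\right) = \frac{8 - 3}{49} = \frac{1}{49} \cdot 5 = \frac{5}{49}$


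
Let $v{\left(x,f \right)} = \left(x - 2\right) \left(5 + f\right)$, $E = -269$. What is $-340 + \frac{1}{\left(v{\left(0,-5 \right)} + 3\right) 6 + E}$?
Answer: $- \frac{85341}{251} \approx -340.0$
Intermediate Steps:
$v{\left(x,f \right)} = \left(-2 + x\right) \left(5 + f\right)$
$-340 + \frac{1}{\left(v{\left(0,-5 \right)} + 3\right) 6 + E} = -340 + \frac{1}{\left(\left(-10 - -10 + 5 \cdot 0 - 0\right) + 3\right) 6 - 269} = -340 + \frac{1}{\left(\left(-10 + 10 + 0 + 0\right) + 3\right) 6 - 269} = -340 + \frac{1}{\left(0 + 3\right) 6 - 269} = -340 + \frac{1}{3 \cdot 6 - 269} = -340 + \frac{1}{18 - 269} = -340 + \frac{1}{-251} = -340 - \frac{1}{251} = - \frac{85341}{251}$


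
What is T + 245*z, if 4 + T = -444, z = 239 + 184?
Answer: 103187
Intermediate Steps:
z = 423
T = -448 (T = -4 - 444 = -448)
T + 245*z = -448 + 245*423 = -448 + 103635 = 103187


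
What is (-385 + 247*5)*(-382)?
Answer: -324700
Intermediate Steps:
(-385 + 247*5)*(-382) = (-385 + 1235)*(-382) = 850*(-382) = -324700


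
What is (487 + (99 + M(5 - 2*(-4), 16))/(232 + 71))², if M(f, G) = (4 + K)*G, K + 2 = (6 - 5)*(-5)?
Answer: 2421033616/10201 ≈ 2.3733e+5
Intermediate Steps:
K = -7 (K = -2 + (6 - 5)*(-5) = -2 + 1*(-5) = -2 - 5 = -7)
M(f, G) = -3*G (M(f, G) = (4 - 7)*G = -3*G)
(487 + (99 + M(5 - 2*(-4), 16))/(232 + 71))² = (487 + (99 - 3*16)/(232 + 71))² = (487 + (99 - 48)/303)² = (487 + 51*(1/303))² = (487 + 17/101)² = (49204/101)² = 2421033616/10201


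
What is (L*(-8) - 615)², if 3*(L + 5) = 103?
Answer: 6497401/9 ≈ 7.2193e+5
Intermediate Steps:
L = 88/3 (L = -5 + (⅓)*103 = -5 + 103/3 = 88/3 ≈ 29.333)
(L*(-8) - 615)² = ((88/3)*(-8) - 615)² = (-704/3 - 615)² = (-2549/3)² = 6497401/9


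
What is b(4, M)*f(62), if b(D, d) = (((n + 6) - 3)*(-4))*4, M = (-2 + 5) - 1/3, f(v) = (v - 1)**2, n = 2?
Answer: -297680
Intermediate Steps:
f(v) = (-1 + v)**2
M = 8/3 (M = 3 - 1*1/3 = 3 - 1/3 = 8/3 ≈ 2.6667)
b(D, d) = -80 (b(D, d) = (((2 + 6) - 3)*(-4))*4 = ((8 - 3)*(-4))*4 = (5*(-4))*4 = -20*4 = -80)
b(4, M)*f(62) = -80*(-1 + 62)**2 = -80*61**2 = -80*3721 = -297680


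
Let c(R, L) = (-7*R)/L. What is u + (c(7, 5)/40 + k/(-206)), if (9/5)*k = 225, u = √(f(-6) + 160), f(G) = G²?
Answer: 270853/20600 ≈ 13.148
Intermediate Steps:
c(R, L) = -7*R/L
u = 14 (u = √((-6)² + 160) = √(36 + 160) = √196 = 14)
k = 125 (k = (5/9)*225 = 125)
u + (c(7, 5)/40 + k/(-206)) = 14 + (-7*7/5/40 + 125/(-206)) = 14 + (-7*7*⅕*(1/40) + 125*(-1/206)) = 14 + (-49/5*1/40 - 125/206) = 14 + (-49/200 - 125/206) = 14 - 17547/20600 = 270853/20600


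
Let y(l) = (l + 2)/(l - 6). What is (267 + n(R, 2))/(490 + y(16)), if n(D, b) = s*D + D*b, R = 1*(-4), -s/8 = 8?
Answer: 2575/2459 ≈ 1.0472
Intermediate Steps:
s = -64 (s = -8*8 = -64)
y(l) = (2 + l)/(-6 + l)
R = -4
n(D, b) = -64*D + D*b
(267 + n(R, 2))/(490 + y(16)) = (267 - 4*(-64 + 2))/(490 + (2 + 16)/(-6 + 16)) = (267 - 4*(-62))/(490 + 18/10) = (267 + 248)/(490 + (⅒)*18) = 515/(490 + 9/5) = 515/(2459/5) = 515*(5/2459) = 2575/2459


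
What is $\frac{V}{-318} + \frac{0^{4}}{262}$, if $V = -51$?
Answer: $\frac{17}{106} \approx 0.16038$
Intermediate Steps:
$\frac{V}{-318} + \frac{0^{4}}{262} = - \frac{51}{-318} + \frac{0^{4}}{262} = \left(-51\right) \left(- \frac{1}{318}\right) + 0 \cdot \frac{1}{262} = \frac{17}{106} + 0 = \frac{17}{106}$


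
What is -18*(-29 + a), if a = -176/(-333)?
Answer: 18962/37 ≈ 512.49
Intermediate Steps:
a = 176/333 (a = -176*(-1/333) = 176/333 ≈ 0.52853)
-18*(-29 + a) = -18*(-29 + 176/333) = -18*(-9481/333) = 18962/37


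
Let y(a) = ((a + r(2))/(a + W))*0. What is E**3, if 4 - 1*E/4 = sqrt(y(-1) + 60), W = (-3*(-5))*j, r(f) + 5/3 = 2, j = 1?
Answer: 50176 - 13824*sqrt(15) ≈ -3364.1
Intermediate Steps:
r(f) = 1/3 (r(f) = -5/3 + 2 = 1/3)
W = 15 (W = -3*(-5)*1 = 15*1 = 15)
y(a) = 0 (y(a) = ((a + 1/3)/(a + 15))*0 = ((1/3 + a)/(15 + a))*0 = 0)
E = 16 - 8*sqrt(15) (E = 16 - 4*sqrt(0 + 60) = 16 - 8*sqrt(15) ≈ -14.984)
E**3 = (16 - 8*sqrt(15))**3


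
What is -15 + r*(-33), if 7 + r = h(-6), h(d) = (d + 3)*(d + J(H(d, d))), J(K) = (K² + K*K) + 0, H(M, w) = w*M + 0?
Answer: 256230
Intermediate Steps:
H(M, w) = M*w (H(M, w) = M*w + 0 = M*w)
J(K) = 2*K² (J(K) = (K² + K²) + 0 = 2*K² + 0 = 2*K²)
h(d) = (3 + d)*(d + 2*d⁴) (h(d) = (d + 3)*(d + 2*(d*d)²) = (3 + d)*(d + 2*(d²)²) = (3 + d)*(d + 2*d⁴))
r = -7765 (r = -7 - 6*(3 - 6 + 2*(-6)⁴ + 6*(-6)³) = -7 - 6*(3 - 6 + 2*1296 + 6*(-216)) = -7 - 6*(3 - 6 + 2592 - 1296) = -7 - 6*1293 = -7 - 7758 = -7765)
-15 + r*(-33) = -15 - 7765*(-33) = -15 + 256245 = 256230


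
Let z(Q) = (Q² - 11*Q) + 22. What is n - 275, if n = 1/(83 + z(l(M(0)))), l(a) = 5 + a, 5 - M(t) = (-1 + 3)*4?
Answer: -23924/87 ≈ -274.99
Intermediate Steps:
M(t) = -3 (M(t) = 5 - (-1 + 3)*4 = 5 - 2*4 = 5 - 1*8 = 5 - 8 = -3)
z(Q) = 22 + Q² - 11*Q
n = 1/87 (n = 1/(83 + (22 + (5 - 3)² - 11*(5 - 3))) = 1/(83 + (22 + 2² - 11*2)) = 1/(83 + (22 + 4 - 22)) = 1/(83 + 4) = 1/87 ≈ 0.011494)
n - 275 = 1/87 - 275 = -23924/87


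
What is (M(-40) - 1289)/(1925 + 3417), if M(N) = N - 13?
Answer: -671/2671 ≈ -0.25122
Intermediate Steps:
M(N) = -13 + N
(M(-40) - 1289)/(1925 + 3417) = ((-13 - 40) - 1289)/(1925 + 3417) = (-53 - 1289)/5342 = -1342*1/5342 = -671/2671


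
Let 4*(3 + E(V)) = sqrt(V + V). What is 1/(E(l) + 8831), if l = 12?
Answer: 17656/155867165 - sqrt(6)/155867165 ≈ 0.00011326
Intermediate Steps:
E(V) = -3 + sqrt(2)*sqrt(V)/4 (E(V) = -3 + sqrt(V + V)/4 = -3 + sqrt(2*V)/4 = -3 + (sqrt(2)*sqrt(V))/4 = -3 + sqrt(2)*sqrt(V)/4)
1/(E(l) + 8831) = 1/((-3 + sqrt(2)*sqrt(12)/4) + 8831) = 1/((-3 + sqrt(2)*(2*sqrt(3))/4) + 8831) = 1/((-3 + sqrt(6)/2) + 8831) = 1/(8828 + sqrt(6)/2)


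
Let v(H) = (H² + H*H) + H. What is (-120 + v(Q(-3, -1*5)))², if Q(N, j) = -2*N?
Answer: 1764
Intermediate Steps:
v(H) = H + 2*H² (v(H) = (H² + H²) + H = 2*H² + H = H + 2*H²)
(-120 + v(Q(-3, -1*5)))² = (-120 + (-2*(-3))*(1 + 2*(-2*(-3))))² = (-120 + 6*(1 + 2*6))² = (-120 + 6*(1 + 12))² = (-120 + 6*13)² = (-120 + 78)² = (-42)² = 1764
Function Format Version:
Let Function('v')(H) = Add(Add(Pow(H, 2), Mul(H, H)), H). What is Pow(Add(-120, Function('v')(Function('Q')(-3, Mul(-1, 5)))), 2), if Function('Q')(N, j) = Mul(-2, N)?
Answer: 1764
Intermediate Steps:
Function('v')(H) = Add(H, Mul(2, Pow(H, 2))) (Function('v')(H) = Add(Add(Pow(H, 2), Pow(H, 2)), H) = Add(Mul(2, Pow(H, 2)), H) = Add(H, Mul(2, Pow(H, 2))))
Pow(Add(-120, Function('v')(Function('Q')(-3, Mul(-1, 5)))), 2) = Pow(Add(-120, Mul(Mul(-2, -3), Add(1, Mul(2, Mul(-2, -3))))), 2) = Pow(Add(-120, Mul(6, Add(1, Mul(2, 6)))), 2) = Pow(Add(-120, Mul(6, Add(1, 12))), 2) = Pow(Add(-120, Mul(6, 13)), 2) = Pow(Add(-120, 78), 2) = Pow(-42, 2) = 1764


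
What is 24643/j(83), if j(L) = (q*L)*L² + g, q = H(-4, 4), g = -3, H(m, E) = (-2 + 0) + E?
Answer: 24643/1143571 ≈ 0.021549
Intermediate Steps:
H(m, E) = -2 + E
q = 2 (q = -2 + 4 = 2)
j(L) = -3 + 2*L³ (j(L) = (2*L)*L² - 3 = 2*L³ - 3 = -3 + 2*L³)
24643/j(83) = 24643/(-3 + 2*83³) = 24643/(-3 + 2*571787) = 24643/(-3 + 1143574) = 24643/1143571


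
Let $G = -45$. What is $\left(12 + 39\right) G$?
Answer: $-2295$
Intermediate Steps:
$\left(12 + 39\right) G = \left(12 + 39\right) \left(-45\right) = 51 \left(-45\right) = -2295$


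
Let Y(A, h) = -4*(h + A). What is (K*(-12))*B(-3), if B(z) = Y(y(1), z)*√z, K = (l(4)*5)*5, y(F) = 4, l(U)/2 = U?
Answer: 9600*I*√3 ≈ 16628.0*I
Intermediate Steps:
l(U) = 2*U
Y(A, h) = -4*A - 4*h (Y(A, h) = -4*(A + h) = -4*A - 4*h)
K = 200 (K = ((2*4)*5)*5 = (8*5)*5 = 40*5 = 200)
B(z) = √z*(-16 - 4*z) (B(z) = (-4*4 - 4*z)*√z = (-16 - 4*z)*√z = √z*(-16 - 4*z))
(K*(-12))*B(-3) = (200*(-12))*(4*√(-3)*(-4 - 1*(-3))) = -9600*I*√3*(-4 + 3) = -9600*I*√3*(-1) = -(-9600)*I*√3 = 9600*I*√3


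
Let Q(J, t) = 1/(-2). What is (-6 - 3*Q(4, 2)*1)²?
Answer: 81/4 ≈ 20.250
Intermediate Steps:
Q(J, t) = -½
(-6 - 3*Q(4, 2)*1)² = (-6 - 3*(-½)*1)² = (-6 + (3/2)*1)² = (-6 + 3/2)² = (-9/2)² = 81/4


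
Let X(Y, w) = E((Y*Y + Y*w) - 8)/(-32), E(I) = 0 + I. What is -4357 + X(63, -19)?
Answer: -35547/8 ≈ -4443.4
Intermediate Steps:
E(I) = I
X(Y, w) = ¼ - Y²/32 - Y*w/32 (X(Y, w) = ((Y*Y + Y*w) - 8)/(-32) = ((Y² + Y*w) - 8)*(-1/32) = (-8 + Y² + Y*w)*(-1/32) = ¼ - Y²/32 - Y*w/32)
-4357 + X(63, -19) = -4357 + (¼ - 1/32*63² - 1/32*63*(-19)) = -4357 + (¼ - 1/32*3969 + 1197/32) = -4357 + (¼ - 3969/32 + 1197/32) = -4357 - 691/8 = -35547/8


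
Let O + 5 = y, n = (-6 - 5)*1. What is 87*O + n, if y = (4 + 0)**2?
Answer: 946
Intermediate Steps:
n = -11 (n = -11*1 = -11)
y = 16 (y = 4**2 = 16)
O = 11 (O = -5 + 16 = 11)
87*O + n = 87*11 - 11 = 957 - 11 = 946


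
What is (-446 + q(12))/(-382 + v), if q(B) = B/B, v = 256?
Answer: 445/126 ≈ 3.5317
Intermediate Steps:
q(B) = 1
(-446 + q(12))/(-382 + v) = (-446 + 1)/(-382 + 256) = -445/(-126) = -445*(-1/126) = 445/126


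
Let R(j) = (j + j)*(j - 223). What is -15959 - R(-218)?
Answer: -208235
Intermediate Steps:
R(j) = 2*j*(-223 + j) (R(j) = (2*j)*(-223 + j) = 2*j*(-223 + j))
-15959 - R(-218) = -15959 - 2*(-218)*(-223 - 218) = -15959 - 2*(-218)*(-441) = -15959 - 1*192276 = -15959 - 192276 = -208235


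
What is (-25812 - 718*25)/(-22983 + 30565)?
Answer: -21881/3791 ≈ -5.7718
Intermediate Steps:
(-25812 - 718*25)/(-22983 + 30565) = (-25812 - 17950)/7582 = -43762*1/7582 = -21881/3791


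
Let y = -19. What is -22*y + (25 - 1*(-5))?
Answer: 448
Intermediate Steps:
-22*y + (25 - 1*(-5)) = -22*(-19) + (25 - 1*(-5)) = 418 + (25 + 5) = 418 + 30 = 448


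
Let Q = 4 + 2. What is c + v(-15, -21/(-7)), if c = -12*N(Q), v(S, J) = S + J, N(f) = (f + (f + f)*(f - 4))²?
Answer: -10812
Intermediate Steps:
Q = 6
N(f) = (f + 2*f*(-4 + f))² (N(f) = (f + (2*f)*(-4 + f))² = (f + 2*f*(-4 + f))²)
v(S, J) = J + S
c = -10800 (c = -12*6²*(-7 + 2*6)² = -432*(-7 + 12)² = -432*5² = -432*25 = -12*900 = -10800)
c + v(-15, -21/(-7)) = -10800 + (-21/(-7) - 15) = -10800 + (-21*(-⅐) - 15) = -10800 + (3 - 15) = -10800 - 12 = -10812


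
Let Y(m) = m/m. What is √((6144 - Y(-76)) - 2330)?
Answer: √3813 ≈ 61.750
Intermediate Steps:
Y(m) = 1
√((6144 - Y(-76)) - 2330) = √((6144 - 1*1) - 2330) = √((6144 - 1) - 2330) = √(6143 - 2330) = √3813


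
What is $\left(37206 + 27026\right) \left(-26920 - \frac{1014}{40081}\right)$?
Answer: $- \frac{69305141891888}{40081} \approx -1.7291 \cdot 10^{9}$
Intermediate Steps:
$\left(37206 + 27026\right) \left(-26920 - \frac{1014}{40081}\right) = 64232 \left(-26920 - \frac{1014}{40081}\right) = 64232 \left(- \frac{1078981534}{40081}\right) = - \frac{69305141891888}{40081}$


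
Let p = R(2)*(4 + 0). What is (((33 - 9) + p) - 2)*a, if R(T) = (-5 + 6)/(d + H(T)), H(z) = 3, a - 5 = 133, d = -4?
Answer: 2484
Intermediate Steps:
a = 138 (a = 5 + 133 = 138)
R(T) = -1 (R(T) = (-5 + 6)/(-4 + 3) = 1/(-1) = 1*(-1) = -1)
p = -4 (p = -(4 + 0) = -1*4 = -4)
(((33 - 9) + p) - 2)*a = (((33 - 9) - 4) - 2)*138 = ((24 - 4) - 2)*138 = (20 - 2)*138 = 18*138 = 2484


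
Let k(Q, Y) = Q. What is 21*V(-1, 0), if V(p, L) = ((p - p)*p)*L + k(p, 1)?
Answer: -21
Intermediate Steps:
V(p, L) = p (V(p, L) = ((p - p)*p)*L + p = (0*p)*L + p = 0*L + p = 0 + p = p)
21*V(-1, 0) = 21*(-1) = -21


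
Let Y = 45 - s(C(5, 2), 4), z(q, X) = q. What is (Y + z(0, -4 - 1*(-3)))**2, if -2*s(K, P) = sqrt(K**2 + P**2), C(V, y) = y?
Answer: (45 + sqrt(5))**2 ≈ 2231.2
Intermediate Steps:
s(K, P) = -sqrt(K**2 + P**2)/2
Y = 45 + sqrt(5) (Y = 45 - (-1)*sqrt(2**2 + 4**2)/2 = 45 - (-1)*sqrt(4 + 16)/2 = 45 - (-1)*sqrt(20)/2 = 45 - (-1)*2*sqrt(5)/2 = 45 - (-1)*sqrt(5) = 45 + sqrt(5) ≈ 47.236)
(Y + z(0, -4 - 1*(-3)))**2 = ((45 + sqrt(5)) + 0)**2 = (45 + sqrt(5))**2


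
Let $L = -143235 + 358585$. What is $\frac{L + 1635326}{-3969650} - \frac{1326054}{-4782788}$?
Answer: $- \frac{896855175897}{4746498596050} \approx -0.18895$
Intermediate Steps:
$L = 215350$
$\frac{L + 1635326}{-3969650} - \frac{1326054}{-4782788} = \frac{215350 + 1635326}{-3969650} - \frac{1326054}{-4782788} = 1850676 \left(- \frac{1}{3969650}\right) - - \frac{663027}{2391394} = - \frac{925338}{1984825} + \frac{663027}{2391394} = - \frac{896855175897}{4746498596050}$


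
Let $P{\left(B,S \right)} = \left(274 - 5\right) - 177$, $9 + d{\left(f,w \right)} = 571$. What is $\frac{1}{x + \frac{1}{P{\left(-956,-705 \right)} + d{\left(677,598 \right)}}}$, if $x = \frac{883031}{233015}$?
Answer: $\frac{152391810}{577735289} \approx 0.26377$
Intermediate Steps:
$x = \frac{883031}{233015}$ ($x = 883031 \cdot \frac{1}{233015} = \frac{883031}{233015} \approx 3.7896$)
$d{\left(f,w \right)} = 562$ ($d{\left(f,w \right)} = -9 + 571 = 562$)
$P{\left(B,S \right)} = 92$ ($P{\left(B,S \right)} = 269 - 177 = 92$)
$\frac{1}{x + \frac{1}{P{\left(-956,-705 \right)} + d{\left(677,598 \right)}}} = \frac{1}{\frac{883031}{233015} + \frac{1}{92 + 562}} = \frac{1}{\frac{883031}{233015} + \frac{1}{654}} = \frac{1}{\frac{577735289}{152391810}} = \frac{152391810}{577735289}$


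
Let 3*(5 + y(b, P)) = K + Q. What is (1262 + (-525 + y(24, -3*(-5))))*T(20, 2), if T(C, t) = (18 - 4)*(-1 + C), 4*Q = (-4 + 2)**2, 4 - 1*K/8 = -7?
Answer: 607810/3 ≈ 2.0260e+5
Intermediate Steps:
K = 88 (K = 32 - 8*(-7) = 32 + 56 = 88)
Q = 1 (Q = (-4 + 2)**2/4 = (1/4)*(-2)**2 = (1/4)*4 = 1)
T(C, t) = -14 + 14*C (T(C, t) = 14*(-1 + C) = -14 + 14*C)
y(b, P) = 74/3 (y(b, P) = -5 + (88 + 1)/3 = -5 + (1/3)*89 = -5 + 89/3 = 74/3)
(1262 + (-525 + y(24, -3*(-5))))*T(20, 2) = (1262 + (-525 + 74/3))*(-14 + 14*20) = (1262 - 1501/3)*(-14 + 280) = (2285/3)*266 = 607810/3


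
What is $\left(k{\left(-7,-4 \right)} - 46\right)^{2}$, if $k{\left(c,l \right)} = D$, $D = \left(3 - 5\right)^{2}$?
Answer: $1764$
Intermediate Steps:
$D = 4$ ($D = \left(3 - 5\right)^{2} = \left(-2\right)^{2} = 4$)
$k{\left(c,l \right)} = 4$
$\left(k{\left(-7,-4 \right)} - 46\right)^{2} = \left(4 - 46\right)^{2} = \left(-42\right)^{2} = 1764$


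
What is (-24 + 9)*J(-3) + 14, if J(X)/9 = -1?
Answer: 149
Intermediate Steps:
J(X) = -9 (J(X) = 9*(-1) = -9)
(-24 + 9)*J(-3) + 14 = (-24 + 9)*(-9) + 14 = -15*(-9) + 14 = 135 + 14 = 149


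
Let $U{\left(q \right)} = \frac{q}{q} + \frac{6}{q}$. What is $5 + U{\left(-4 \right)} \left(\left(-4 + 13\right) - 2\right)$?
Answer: $\frac{3}{2} \approx 1.5$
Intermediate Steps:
$U{\left(q \right)} = 1 + \frac{6}{q}$
$5 + U{\left(-4 \right)} \left(\left(-4 + 13\right) - 2\right) = 5 + \frac{6 - 4}{-4} \left(\left(-4 + 13\right) - 2\right) = 5 + \left(- \frac{1}{4}\right) 2 \left(9 - 2\right) = 5 - \frac{7}{2} = \frac{3}{2}$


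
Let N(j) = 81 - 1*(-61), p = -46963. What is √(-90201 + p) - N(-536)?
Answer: -142 + 2*I*√34291 ≈ -142.0 + 370.36*I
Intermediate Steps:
N(j) = 142 (N(j) = 81 + 61 = 142)
√(-90201 + p) - N(-536) = √(-90201 - 46963) - 1*142 = √(-137164) - 142 = 2*I*√34291 - 142 = -142 + 2*I*√34291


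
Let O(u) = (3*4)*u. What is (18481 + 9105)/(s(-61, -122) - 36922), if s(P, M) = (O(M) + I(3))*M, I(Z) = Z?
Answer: 13793/70660 ≈ 0.19520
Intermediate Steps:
O(u) = 12*u
s(P, M) = M*(3 + 12*M) (s(P, M) = (12*M + 3)*M = (3 + 12*M)*M = M*(3 + 12*M))
(18481 + 9105)/(s(-61, -122) - 36922) = (18481 + 9105)/(3*(-122)*(1 + 4*(-122)) - 36922) = 27586/(3*(-122)*(1 - 488) - 36922) = 27586/(3*(-122)*(-487) - 36922) = 27586/(178242 - 36922) = 27586/141320 = 27586*(1/141320) = 13793/70660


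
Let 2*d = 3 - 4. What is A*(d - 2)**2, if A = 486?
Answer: 6075/2 ≈ 3037.5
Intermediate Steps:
d = -1/2 (d = (3 - 4)/2 = (1/2)*(-1) = -1/2 ≈ -0.50000)
A*(d - 2)**2 = 486*(-1/2 - 2)**2 = 486*(-5/2)**2 = 486*(25/4) = 6075/2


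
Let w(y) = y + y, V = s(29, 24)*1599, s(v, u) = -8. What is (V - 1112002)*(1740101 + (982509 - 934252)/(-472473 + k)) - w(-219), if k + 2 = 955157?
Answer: -472365945615628825/241341 ≈ -1.9573e+12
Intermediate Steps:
k = 955155 (k = -2 + 955157 = 955155)
V = -12792 (V = -8*1599 = -12792)
w(y) = 2*y
(V - 1112002)*(1740101 + (982509 - 934252)/(-472473 + k)) - w(-219) = (-12792 - 1112002)*(1740101 + (982509 - 934252)/(-472473 + 955155)) - 2*(-219) = -1124794*(1740101 + 48257/482682) - 1*(-438) = -1124794*(1740101 + 48257*(1/482682)) + 438 = -1124794*(1740101 + 48257/482682) + 438 = -1124794*839915479139/482682 + 438 = -472365945721336183/241341 + 438 = -472365945615628825/241341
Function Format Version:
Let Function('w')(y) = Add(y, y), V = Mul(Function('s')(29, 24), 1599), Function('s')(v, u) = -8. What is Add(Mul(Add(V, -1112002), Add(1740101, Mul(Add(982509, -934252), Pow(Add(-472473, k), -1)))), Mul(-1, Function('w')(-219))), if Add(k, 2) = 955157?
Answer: Rational(-472365945615628825, 241341) ≈ -1.9573e+12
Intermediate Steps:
k = 955155 (k = Add(-2, 955157) = 955155)
V = -12792 (V = Mul(-8, 1599) = -12792)
Function('w')(y) = Mul(2, y)
Add(Mul(Add(V, -1112002), Add(1740101, Mul(Add(982509, -934252), Pow(Add(-472473, k), -1)))), Mul(-1, Function('w')(-219))) = Add(Mul(Add(-12792, -1112002), Add(1740101, Mul(Add(982509, -934252), Pow(Add(-472473, 955155), -1)))), Mul(-1, Mul(2, -219))) = Add(Mul(-1124794, Add(1740101, Mul(48257, Pow(482682, -1)))), Mul(-1, -438)) = Add(Mul(-1124794, Add(1740101, Mul(48257, Rational(1, 482682)))), 438) = Add(Mul(-1124794, Add(1740101, Rational(48257, 482682))), 438) = Add(Mul(-1124794, Rational(839915479139, 482682)), 438) = Add(Rational(-472365945721336183, 241341), 438) = Rational(-472365945615628825, 241341)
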